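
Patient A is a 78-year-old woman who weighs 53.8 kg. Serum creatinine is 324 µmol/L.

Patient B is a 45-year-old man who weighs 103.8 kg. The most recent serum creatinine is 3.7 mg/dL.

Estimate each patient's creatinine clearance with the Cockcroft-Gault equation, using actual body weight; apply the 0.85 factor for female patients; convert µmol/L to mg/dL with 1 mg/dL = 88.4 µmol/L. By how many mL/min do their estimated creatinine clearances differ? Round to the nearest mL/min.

26 mL/min

Patient A: SCr = 324 / 88.4 = 3.665 mg/dL
Patient A: CrCl = (140 − 78) × 53.8 / (72 × 3.665) × 0.85 = 3335.6 / 263.88 × 0.85 ≈ 10.7 mL/min
Patient B: CrCl = (140 − 45) × 103.8 / (72 × 3.7) = 9861.0 / 266.40 ≈ 37.0 mL/min
|10.7 − 37.0| = 26.3 mL/min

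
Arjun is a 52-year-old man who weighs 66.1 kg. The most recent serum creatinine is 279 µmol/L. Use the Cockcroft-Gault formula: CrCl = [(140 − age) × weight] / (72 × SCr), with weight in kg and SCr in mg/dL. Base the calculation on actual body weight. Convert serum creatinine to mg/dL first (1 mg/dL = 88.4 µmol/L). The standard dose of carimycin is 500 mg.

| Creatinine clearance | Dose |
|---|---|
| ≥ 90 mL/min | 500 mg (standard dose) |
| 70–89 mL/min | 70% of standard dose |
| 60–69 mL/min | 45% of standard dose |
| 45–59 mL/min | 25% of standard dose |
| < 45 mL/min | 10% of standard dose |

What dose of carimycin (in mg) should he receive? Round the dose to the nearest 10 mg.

SCr = 279 / 88.4 = 3.156 mg/dL
CrCl = (140 − 52) × 66.1 / (72 × 3.156) = 5816.8 / 227.23 ≈ 25.6 mL/min
CrCl ≈ 26 mL/min → bracket < 45 mL/min.
10% of 500 mg = 50 mg

50 mg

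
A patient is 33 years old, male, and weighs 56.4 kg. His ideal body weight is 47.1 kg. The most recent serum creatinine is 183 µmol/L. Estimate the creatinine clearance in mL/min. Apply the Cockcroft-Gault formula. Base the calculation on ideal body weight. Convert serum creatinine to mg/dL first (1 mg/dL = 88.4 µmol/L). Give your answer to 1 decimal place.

SCr = 183 / 88.4 = 2.07 mg/dL
CrCl = (140 − 33) × 47.1 / (72 × 2.07) = 5039.7 / 149.04 ≈ 33.8 mL/min

33.8 mL/min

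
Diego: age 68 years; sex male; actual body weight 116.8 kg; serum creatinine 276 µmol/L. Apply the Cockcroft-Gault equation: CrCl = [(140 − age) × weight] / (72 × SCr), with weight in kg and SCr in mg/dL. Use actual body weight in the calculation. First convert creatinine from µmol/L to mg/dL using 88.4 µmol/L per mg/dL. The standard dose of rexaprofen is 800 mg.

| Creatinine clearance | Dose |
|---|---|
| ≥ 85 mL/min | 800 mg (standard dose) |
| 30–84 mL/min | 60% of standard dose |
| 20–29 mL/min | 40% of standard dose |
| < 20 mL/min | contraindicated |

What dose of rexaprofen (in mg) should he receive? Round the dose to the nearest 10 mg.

480 mg

SCr = 276 / 88.4 = 3.122 mg/dL
CrCl = (140 − 68) × 116.8 / (72 × 3.122) = 8409.6 / 224.78 ≈ 37.4 mL/min
CrCl ≈ 37 mL/min → bracket 30–84 mL/min.
60% of 800 mg = 480 mg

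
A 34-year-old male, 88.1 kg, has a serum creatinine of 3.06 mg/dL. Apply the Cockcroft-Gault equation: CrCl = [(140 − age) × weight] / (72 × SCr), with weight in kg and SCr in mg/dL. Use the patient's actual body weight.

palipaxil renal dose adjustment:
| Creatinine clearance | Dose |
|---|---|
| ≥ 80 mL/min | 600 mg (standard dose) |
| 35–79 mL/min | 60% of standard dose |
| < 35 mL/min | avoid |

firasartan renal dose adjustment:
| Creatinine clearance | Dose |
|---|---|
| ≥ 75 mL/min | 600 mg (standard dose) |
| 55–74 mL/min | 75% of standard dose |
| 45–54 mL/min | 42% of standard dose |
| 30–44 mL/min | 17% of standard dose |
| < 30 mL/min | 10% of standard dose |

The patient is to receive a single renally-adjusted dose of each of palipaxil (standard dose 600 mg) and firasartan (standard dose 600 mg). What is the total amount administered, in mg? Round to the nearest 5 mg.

CrCl = (140 − 34) × 88.1 / (72 × 3.06) = 9338.6 / 220.32 ≈ 42.4 mL/min
CrCl ≈ 42 mL/min.
palipaxil: 35–79 mL/min → 60% of 600 mg = 360 mg.
firasartan: 30–44 mL/min → 17% of 600 mg = 102 mg.
Total = 360 + 102 = 462 mg.

460 mg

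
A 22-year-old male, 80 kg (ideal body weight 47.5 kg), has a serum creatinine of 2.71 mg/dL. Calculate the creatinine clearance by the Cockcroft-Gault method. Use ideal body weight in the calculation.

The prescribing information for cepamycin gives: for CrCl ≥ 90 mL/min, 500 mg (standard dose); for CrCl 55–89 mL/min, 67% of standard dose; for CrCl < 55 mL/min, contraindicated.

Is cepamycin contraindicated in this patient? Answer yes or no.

CrCl = (140 − 22) × 47.5 / (72 × 2.71) = 5605.0 / 195.12 ≈ 28.7 mL/min
CrCl ≈ 29 mL/min, which is < 55 mL/min.

yes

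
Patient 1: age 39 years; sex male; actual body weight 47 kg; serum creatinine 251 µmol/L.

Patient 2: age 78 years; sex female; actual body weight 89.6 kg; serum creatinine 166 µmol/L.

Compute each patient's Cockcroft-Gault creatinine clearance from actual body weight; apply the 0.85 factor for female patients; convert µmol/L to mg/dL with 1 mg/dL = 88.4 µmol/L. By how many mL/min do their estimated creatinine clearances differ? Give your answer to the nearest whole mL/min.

Patient 1: SCr = 251 / 88.4 = 2.839 mg/dL
Patient 1: CrCl = (140 − 39) × 47 / (72 × 2.839) = 4747.0 / 204.41 ≈ 23.2 mL/min
Patient 2: SCr = 166 / 88.4 = 1.878 mg/dL
Patient 2: CrCl = (140 − 78) × 89.6 / (72 × 1.878) × 0.85 = 5555.2 / 135.22 × 0.85 ≈ 34.9 mL/min
|23.2 − 34.9| = 11.7 mL/min

12 mL/min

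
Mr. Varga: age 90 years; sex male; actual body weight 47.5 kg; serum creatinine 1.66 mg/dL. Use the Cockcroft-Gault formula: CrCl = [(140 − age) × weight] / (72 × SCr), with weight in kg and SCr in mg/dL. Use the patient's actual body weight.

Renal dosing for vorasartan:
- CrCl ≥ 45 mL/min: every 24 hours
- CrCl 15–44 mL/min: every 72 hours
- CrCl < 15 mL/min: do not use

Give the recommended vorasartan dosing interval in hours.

every 72 hours

CrCl = (140 − 90) × 47.5 / (72 × 1.66) = 2375.0 / 119.52 ≈ 19.9 mL/min
CrCl ≈ 20 mL/min → bracket 15–44 mL/min → every 72 hours.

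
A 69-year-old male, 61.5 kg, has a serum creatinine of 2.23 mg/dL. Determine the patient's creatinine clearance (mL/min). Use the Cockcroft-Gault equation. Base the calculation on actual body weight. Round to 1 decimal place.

CrCl = (140 − 69) × 61.5 / (72 × 2.23) = 4366.5 / 160.56 ≈ 27.2 mL/min

27.2 mL/min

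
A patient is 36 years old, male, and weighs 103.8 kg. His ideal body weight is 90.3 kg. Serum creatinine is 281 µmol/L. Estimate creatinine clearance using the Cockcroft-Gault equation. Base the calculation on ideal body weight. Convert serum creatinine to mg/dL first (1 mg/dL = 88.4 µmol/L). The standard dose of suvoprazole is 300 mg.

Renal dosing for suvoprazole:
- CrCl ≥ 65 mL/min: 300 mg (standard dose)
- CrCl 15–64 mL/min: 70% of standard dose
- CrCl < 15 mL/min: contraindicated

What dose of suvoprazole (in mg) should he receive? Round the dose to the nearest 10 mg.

210 mg

SCr = 281 / 88.4 = 3.179 mg/dL
CrCl = (140 − 36) × 90.3 / (72 × 3.179) = 9391.2 / 228.89 ≈ 41.0 mL/min
CrCl ≈ 41 mL/min → bracket 15–64 mL/min.
70% of 300 mg = 210 mg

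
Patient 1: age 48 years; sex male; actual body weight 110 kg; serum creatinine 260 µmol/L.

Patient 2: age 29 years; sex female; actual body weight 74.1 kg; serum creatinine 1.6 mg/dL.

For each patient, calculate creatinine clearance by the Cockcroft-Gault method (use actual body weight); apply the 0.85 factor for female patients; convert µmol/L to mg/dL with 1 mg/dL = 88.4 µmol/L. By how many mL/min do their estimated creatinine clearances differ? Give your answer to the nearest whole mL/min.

Patient 1: SCr = 260 / 88.4 = 2.941 mg/dL
Patient 1: CrCl = (140 − 48) × 110 / (72 × 2.941) = 10120.0 / 211.75 ≈ 47.8 mL/min
Patient 2: CrCl = (140 − 29) × 74.1 / (72 × 1.6) × 0.85 = 8225.1 / 115.20 × 0.85 ≈ 60.7 mL/min
|47.8 − 60.7| = 12.9 mL/min

13 mL/min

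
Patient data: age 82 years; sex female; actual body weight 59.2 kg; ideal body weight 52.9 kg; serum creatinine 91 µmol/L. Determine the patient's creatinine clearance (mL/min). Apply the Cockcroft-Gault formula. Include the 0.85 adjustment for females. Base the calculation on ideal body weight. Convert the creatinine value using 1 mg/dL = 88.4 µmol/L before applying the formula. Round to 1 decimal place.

35.2 mL/min

SCr = 91 / 88.4 = 1.029 mg/dL
CrCl = (140 − 82) × 52.9 / (72 × 1.029) × 0.85 = 3068.2 / 74.09 × 0.85 ≈ 35.2 mL/min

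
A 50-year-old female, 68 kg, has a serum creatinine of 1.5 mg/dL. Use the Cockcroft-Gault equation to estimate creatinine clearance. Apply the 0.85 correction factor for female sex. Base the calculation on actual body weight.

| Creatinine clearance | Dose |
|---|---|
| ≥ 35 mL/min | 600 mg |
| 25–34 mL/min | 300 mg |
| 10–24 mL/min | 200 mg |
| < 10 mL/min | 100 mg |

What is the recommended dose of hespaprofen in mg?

600 mg

CrCl = (140 − 50) × 68 / (72 × 1.5) × 0.85 = 6120.0 / 108.00 × 0.85 ≈ 48.2 mL/min
CrCl ≈ 48 mL/min → bracket ≥ 35 mL/min.
Dose for this bracket: 600 mg.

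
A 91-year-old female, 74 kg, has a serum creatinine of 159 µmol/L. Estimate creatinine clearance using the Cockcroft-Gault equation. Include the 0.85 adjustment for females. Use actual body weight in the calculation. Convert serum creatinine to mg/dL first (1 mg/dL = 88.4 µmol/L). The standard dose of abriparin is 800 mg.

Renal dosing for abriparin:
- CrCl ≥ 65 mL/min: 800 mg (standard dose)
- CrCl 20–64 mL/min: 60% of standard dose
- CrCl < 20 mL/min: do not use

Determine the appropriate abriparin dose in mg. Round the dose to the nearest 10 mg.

480 mg

SCr = 159 / 88.4 = 1.799 mg/dL
CrCl = (140 − 91) × 74 / (72 × 1.799) × 0.85 = 3626.0 / 129.53 × 0.85 ≈ 23.8 mL/min
CrCl ≈ 24 mL/min → bracket 20–64 mL/min.
60% of 800 mg = 480 mg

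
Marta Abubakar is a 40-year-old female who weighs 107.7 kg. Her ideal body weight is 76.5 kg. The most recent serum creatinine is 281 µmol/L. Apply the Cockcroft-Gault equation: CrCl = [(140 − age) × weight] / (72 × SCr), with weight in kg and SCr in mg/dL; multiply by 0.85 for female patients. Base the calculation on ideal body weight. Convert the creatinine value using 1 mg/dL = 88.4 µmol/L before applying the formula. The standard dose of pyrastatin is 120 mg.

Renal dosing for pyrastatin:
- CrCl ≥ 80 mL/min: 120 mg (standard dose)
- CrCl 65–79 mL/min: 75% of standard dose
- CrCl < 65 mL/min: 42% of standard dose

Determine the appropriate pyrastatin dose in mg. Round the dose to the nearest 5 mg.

SCr = 281 / 88.4 = 3.179 mg/dL
CrCl = (140 − 40) × 76.5 / (72 × 3.179) × 0.85 = 7650.0 / 228.89 × 0.85 ≈ 28.4 mL/min
CrCl ≈ 28 mL/min → bracket < 65 mL/min.
42% of 120 mg = 50.4 mg → 50 mg

50 mg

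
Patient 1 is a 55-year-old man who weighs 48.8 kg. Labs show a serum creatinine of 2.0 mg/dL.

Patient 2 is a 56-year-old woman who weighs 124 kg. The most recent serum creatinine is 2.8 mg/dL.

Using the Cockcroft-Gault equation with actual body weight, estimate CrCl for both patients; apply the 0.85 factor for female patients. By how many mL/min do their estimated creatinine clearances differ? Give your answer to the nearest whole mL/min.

15 mL/min

Patient 1: CrCl = (140 − 55) × 48.8 / (72 × 2) = 4148.0 / 144.00 ≈ 28.8 mL/min
Patient 2: CrCl = (140 − 56) × 124 / (72 × 2.8) × 0.85 = 10416.0 / 201.60 × 0.85 ≈ 43.9 mL/min
|28.8 − 43.9| = 15.1 mL/min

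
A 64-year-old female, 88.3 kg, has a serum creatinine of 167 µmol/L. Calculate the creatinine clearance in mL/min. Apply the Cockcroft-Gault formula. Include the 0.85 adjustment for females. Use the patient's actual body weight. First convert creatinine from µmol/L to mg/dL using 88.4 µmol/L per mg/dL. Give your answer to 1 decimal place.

41.9 mL/min

SCr = 167 / 88.4 = 1.889 mg/dL
CrCl = (140 − 64) × 88.3 / (72 × 1.889) × 0.85 = 6710.8 / 136.01 × 0.85 ≈ 41.9 mL/min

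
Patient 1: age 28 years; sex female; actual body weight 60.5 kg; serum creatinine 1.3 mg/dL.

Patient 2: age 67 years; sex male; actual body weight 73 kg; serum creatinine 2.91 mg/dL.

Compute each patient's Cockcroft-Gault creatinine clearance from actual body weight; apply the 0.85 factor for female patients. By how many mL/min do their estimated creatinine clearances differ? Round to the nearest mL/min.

Patient 1: CrCl = (140 − 28) × 60.5 / (72 × 1.3) × 0.85 = 6776.0 / 93.60 × 0.85 ≈ 61.5 mL/min
Patient 2: CrCl = (140 − 67) × 73 / (72 × 2.91) = 5329.0 / 209.52 ≈ 25.4 mL/min
|61.5 − 25.4| = 36.1 mL/min

36 mL/min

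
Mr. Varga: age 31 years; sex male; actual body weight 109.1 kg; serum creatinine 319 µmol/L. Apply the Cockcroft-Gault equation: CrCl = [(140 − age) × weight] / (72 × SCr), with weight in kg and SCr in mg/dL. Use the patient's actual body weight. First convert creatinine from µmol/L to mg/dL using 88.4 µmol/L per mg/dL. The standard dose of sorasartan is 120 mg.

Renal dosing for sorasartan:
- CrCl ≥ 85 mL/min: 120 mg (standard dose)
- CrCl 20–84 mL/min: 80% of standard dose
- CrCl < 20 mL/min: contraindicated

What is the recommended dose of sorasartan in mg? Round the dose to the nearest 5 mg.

SCr = 319 / 88.4 = 3.609 mg/dL
CrCl = (140 − 31) × 109.1 / (72 × 3.609) = 11891.9 / 259.85 ≈ 45.8 mL/min
CrCl ≈ 46 mL/min → bracket 20–84 mL/min.
80% of 120 mg = 96 mg → 95 mg

95 mg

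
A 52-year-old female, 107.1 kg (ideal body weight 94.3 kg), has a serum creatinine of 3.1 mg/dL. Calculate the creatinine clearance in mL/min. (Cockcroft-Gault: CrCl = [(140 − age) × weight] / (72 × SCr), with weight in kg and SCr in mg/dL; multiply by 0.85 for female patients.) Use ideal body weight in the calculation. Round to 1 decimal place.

CrCl = (140 − 52) × 94.3 / (72 × 3.1) × 0.85 = 8298.4 / 223.20 × 0.85 ≈ 31.6 mL/min

31.6 mL/min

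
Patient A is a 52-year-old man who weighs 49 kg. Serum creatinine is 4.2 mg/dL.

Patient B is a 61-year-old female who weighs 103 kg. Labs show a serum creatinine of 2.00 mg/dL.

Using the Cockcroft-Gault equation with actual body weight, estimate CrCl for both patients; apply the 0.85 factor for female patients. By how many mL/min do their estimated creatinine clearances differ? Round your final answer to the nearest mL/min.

34 mL/min

Patient A: CrCl = (140 − 52) × 49 / (72 × 4.2) = 4312.0 / 302.40 ≈ 14.3 mL/min
Patient B: CrCl = (140 − 61) × 103 / (72 × 2) × 0.85 = 8137.0 / 144.00 × 0.85 ≈ 48.0 mL/min
|14.3 − 48.0| = 33.7 mL/min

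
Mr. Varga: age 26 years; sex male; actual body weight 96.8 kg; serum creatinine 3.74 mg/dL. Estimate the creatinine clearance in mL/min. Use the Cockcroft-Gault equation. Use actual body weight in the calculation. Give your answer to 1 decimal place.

CrCl = (140 − 26) × 96.8 / (72 × 3.74) = 11035.2 / 269.28 ≈ 41.0 mL/min

41.0 mL/min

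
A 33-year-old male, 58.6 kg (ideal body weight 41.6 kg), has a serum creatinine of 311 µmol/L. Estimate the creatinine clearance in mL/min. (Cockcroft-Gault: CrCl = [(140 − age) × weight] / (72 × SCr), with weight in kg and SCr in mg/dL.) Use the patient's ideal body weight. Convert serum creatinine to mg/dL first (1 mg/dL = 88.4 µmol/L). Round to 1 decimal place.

SCr = 311 / 88.4 = 3.518 mg/dL
CrCl = (140 − 33) × 41.6 / (72 × 3.518) = 4451.2 / 253.30 ≈ 17.6 mL/min

17.6 mL/min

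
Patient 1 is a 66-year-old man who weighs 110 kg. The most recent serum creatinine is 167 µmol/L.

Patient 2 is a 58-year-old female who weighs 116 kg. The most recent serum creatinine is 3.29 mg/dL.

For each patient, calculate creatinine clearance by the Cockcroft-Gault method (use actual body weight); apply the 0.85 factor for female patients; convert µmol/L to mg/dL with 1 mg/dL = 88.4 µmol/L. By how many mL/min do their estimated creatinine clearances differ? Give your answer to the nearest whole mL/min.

26 mL/min

Patient 1: SCr = 167 / 88.4 = 1.889 mg/dL
Patient 1: CrCl = (140 − 66) × 110 / (72 × 1.889) = 8140.0 / 136.01 ≈ 59.8 mL/min
Patient 2: CrCl = (140 − 58) × 116 / (72 × 3.29) × 0.85 = 9512.0 / 236.88 × 0.85 ≈ 34.1 mL/min
|59.8 − 34.1| = 25.7 mL/min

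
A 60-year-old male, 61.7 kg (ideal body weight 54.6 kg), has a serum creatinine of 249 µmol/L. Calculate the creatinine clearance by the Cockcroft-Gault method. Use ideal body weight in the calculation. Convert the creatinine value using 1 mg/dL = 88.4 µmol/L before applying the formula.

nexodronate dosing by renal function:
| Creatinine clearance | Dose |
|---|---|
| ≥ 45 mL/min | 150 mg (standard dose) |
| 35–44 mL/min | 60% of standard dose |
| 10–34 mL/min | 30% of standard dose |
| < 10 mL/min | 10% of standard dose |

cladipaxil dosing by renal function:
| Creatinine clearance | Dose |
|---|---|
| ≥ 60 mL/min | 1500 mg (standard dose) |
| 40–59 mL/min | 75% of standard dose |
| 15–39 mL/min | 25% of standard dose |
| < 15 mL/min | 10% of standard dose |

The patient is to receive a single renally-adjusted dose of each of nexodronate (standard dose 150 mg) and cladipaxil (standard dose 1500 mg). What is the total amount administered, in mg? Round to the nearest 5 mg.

SCr = 249 / 88.4 = 2.817 mg/dL
CrCl = (140 − 60) × 54.6 / (72 × 2.817) = 4368.0 / 202.82 ≈ 21.5 mL/min
CrCl ≈ 22 mL/min.
nexodronate: 10–34 mL/min → 30% of 150 mg = 45 mg.
cladipaxil: 15–39 mL/min → 25% of 1500 mg = 375 mg.
Total = 45 + 375 = 420 mg.

420 mg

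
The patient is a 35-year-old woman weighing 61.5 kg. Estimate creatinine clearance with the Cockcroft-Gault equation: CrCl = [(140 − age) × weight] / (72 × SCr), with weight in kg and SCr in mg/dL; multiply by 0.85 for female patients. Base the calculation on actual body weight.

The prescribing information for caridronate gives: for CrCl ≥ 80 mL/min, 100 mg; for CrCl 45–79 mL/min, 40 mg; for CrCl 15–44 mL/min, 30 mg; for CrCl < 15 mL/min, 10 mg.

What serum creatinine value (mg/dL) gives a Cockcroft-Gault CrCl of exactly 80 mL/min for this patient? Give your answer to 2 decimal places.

Standard dose requires CrCl ≥ 80 mL/min.
Set (140 − 35) × 61.5 × 0.85 / (72 × SCr) = 80
SCr = (140 − 35) × 61.5 × 0.85 / (72 × 80) = 0.953 mg/dL

0.95 mg/dL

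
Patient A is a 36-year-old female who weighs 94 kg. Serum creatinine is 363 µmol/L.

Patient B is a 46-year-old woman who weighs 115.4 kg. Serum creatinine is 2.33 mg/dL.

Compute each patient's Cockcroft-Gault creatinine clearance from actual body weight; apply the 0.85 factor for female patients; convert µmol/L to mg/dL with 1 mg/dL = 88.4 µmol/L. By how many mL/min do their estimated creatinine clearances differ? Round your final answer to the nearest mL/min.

27 mL/min

Patient A: SCr = 363 / 88.4 = 4.106 mg/dL
Patient A: CrCl = (140 − 36) × 94 / (72 × 4.106) × 0.85 = 9776.0 / 295.63 × 0.85 ≈ 28.1 mL/min
Patient B: CrCl = (140 − 46) × 115.4 / (72 × 2.33) × 0.85 = 10847.6 / 167.76 × 0.85 ≈ 55.0 mL/min
|28.1 − 55.0| = 26.9 mL/min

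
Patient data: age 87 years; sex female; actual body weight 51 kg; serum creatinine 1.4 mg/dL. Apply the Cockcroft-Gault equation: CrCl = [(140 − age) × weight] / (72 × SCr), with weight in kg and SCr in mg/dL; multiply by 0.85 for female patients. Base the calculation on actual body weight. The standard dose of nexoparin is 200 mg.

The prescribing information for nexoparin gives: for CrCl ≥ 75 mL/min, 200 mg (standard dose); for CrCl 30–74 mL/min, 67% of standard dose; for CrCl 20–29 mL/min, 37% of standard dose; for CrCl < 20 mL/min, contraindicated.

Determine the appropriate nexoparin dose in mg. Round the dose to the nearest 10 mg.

CrCl = (140 − 87) × 51 / (72 × 1.4) × 0.85 = 2703.0 / 100.80 × 0.85 ≈ 22.8 mL/min
CrCl ≈ 23 mL/min → bracket 20–29 mL/min.
37% of 200 mg = 74 mg → 70 mg

70 mg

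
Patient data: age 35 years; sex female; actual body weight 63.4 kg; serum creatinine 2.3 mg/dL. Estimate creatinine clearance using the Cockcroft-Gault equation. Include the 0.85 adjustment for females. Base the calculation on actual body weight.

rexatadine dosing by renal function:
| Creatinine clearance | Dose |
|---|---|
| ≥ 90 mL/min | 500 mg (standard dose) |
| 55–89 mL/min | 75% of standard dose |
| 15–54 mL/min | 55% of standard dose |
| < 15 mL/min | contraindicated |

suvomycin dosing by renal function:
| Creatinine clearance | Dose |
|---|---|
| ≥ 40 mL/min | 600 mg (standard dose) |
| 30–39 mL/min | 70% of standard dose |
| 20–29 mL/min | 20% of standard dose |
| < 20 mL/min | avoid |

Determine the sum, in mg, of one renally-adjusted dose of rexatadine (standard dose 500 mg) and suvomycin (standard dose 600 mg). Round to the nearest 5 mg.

CrCl = (140 − 35) × 63.4 / (72 × 2.3) × 0.85 = 6657.0 / 165.60 × 0.85 ≈ 34.2 mL/min
CrCl ≈ 34 mL/min.
rexatadine: 15–54 mL/min → 55% of 500 mg = 275 mg.
suvomycin: 30–39 mL/min → 70% of 600 mg = 420 mg.
Total = 275 + 420 = 695 mg.

695 mg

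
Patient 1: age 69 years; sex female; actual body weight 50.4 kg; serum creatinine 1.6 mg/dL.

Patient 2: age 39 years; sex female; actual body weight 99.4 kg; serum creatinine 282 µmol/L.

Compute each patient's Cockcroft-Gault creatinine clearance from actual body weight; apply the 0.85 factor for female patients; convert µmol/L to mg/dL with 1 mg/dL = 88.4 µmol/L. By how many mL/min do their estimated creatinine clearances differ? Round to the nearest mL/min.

11 mL/min

Patient 1: CrCl = (140 − 69) × 50.4 / (72 × 1.6) × 0.85 = 3578.4 / 115.20 × 0.85 ≈ 26.4 mL/min
Patient 2: SCr = 282 / 88.4 = 3.19 mg/dL
Patient 2: CrCl = (140 − 39) × 99.4 / (72 × 3.19) × 0.85 = 10039.4 / 229.68 × 0.85 ≈ 37.2 mL/min
|26.4 − 37.2| = 10.8 mL/min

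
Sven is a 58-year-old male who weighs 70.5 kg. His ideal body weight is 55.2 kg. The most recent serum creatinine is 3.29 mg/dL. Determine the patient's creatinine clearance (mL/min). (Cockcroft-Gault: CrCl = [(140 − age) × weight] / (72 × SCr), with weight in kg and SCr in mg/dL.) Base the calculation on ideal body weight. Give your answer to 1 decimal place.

CrCl = (140 − 58) × 55.2 / (72 × 3.29) = 4526.4 / 236.88 ≈ 19.1 mL/min

19.1 mL/min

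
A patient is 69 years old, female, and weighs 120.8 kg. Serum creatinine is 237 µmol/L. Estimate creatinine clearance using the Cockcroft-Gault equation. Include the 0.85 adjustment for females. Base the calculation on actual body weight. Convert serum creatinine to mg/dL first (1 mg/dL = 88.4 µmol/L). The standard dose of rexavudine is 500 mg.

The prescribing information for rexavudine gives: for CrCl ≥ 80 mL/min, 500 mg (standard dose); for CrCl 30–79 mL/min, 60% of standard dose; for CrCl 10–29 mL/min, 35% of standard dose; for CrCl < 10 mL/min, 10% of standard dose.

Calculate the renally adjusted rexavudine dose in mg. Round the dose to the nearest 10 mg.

300 mg

SCr = 237 / 88.4 = 2.681 mg/dL
CrCl = (140 − 69) × 120.8 / (72 × 2.681) × 0.85 = 8576.8 / 193.03 × 0.85 ≈ 37.8 mL/min
CrCl ≈ 38 mL/min → bracket 30–79 mL/min.
60% of 500 mg = 300 mg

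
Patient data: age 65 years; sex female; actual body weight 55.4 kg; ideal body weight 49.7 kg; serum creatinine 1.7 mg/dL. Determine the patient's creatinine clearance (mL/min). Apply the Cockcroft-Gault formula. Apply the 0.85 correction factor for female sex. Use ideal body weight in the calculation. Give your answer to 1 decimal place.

25.9 mL/min

CrCl = (140 − 65) × 49.7 / (72 × 1.7) × 0.85 = 3727.5 / 122.40 × 0.85 ≈ 25.9 mL/min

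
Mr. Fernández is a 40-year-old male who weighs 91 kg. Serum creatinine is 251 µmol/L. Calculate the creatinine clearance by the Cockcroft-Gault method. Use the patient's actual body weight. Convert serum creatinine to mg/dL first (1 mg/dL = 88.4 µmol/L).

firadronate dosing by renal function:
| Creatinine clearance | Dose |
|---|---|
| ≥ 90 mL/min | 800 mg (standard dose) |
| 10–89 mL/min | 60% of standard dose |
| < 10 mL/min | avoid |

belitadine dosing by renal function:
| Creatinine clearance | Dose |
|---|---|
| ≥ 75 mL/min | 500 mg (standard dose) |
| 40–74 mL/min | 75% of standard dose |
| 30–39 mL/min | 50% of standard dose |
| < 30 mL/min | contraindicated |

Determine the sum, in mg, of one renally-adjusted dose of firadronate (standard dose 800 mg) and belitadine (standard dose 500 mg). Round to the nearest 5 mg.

SCr = 251 / 88.4 = 2.839 mg/dL
CrCl = (140 − 40) × 91 / (72 × 2.839) = 9100.0 / 204.41 ≈ 44.5 mL/min
CrCl ≈ 45 mL/min.
firadronate: 10–89 mL/min → 60% of 800 mg = 480 mg.
belitadine: 40–74 mL/min → 75% of 500 mg = 375 mg.
Total = 480 + 375 = 855 mg.

855 mg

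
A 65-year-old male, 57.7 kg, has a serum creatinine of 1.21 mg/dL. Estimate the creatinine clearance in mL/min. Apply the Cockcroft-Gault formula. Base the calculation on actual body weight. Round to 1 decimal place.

49.7 mL/min

CrCl = (140 − 65) × 57.7 / (72 × 1.21) = 4327.5 / 87.12 ≈ 49.7 mL/min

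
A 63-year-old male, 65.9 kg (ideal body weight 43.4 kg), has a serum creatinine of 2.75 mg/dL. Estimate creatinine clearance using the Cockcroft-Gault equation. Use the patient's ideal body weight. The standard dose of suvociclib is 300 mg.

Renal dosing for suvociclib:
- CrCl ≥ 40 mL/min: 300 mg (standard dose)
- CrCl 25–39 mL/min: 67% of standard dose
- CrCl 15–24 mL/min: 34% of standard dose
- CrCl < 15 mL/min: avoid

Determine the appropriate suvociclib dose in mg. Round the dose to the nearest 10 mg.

CrCl = (140 − 63) × 43.4 / (72 × 2.75) = 3341.8 / 198.00 ≈ 16.9 mL/min
CrCl ≈ 17 mL/min → bracket 15–24 mL/min.
34% of 300 mg = 102 mg → 100 mg

100 mg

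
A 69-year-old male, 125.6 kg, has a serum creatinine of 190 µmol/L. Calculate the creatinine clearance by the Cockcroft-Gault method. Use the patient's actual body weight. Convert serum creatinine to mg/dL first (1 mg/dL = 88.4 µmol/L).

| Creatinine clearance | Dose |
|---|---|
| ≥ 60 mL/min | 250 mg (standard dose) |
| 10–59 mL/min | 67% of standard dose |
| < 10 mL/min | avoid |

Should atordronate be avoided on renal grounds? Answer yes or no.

no

SCr = 190 / 88.4 = 2.149 mg/dL
CrCl = (140 − 69) × 125.6 / (72 × 2.149) = 8917.6 / 154.73 ≈ 57.6 mL/min
CrCl ≈ 58 mL/min, which is ≥ 10 mL/min.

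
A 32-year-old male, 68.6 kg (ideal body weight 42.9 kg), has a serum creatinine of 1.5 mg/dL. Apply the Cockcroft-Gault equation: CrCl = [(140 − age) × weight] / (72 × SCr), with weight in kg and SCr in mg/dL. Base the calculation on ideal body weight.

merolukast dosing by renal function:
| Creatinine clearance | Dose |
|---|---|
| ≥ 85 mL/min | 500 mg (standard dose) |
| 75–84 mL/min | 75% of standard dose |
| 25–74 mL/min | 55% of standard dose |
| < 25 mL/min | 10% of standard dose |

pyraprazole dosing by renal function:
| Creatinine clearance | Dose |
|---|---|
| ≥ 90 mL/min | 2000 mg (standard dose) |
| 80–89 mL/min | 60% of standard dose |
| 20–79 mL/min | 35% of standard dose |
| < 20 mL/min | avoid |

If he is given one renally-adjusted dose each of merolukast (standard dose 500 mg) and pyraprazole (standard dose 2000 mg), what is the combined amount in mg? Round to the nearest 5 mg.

975 mg

CrCl = (140 − 32) × 42.9 / (72 × 1.5) = 4633.2 / 108.00 ≈ 42.9 mL/min
CrCl ≈ 43 mL/min.
merolukast: 25–74 mL/min → 55% of 500 mg = 275 mg.
pyraprazole: 20–79 mL/min → 35% of 2000 mg = 700 mg.
Total = 275 + 700 = 975 mg.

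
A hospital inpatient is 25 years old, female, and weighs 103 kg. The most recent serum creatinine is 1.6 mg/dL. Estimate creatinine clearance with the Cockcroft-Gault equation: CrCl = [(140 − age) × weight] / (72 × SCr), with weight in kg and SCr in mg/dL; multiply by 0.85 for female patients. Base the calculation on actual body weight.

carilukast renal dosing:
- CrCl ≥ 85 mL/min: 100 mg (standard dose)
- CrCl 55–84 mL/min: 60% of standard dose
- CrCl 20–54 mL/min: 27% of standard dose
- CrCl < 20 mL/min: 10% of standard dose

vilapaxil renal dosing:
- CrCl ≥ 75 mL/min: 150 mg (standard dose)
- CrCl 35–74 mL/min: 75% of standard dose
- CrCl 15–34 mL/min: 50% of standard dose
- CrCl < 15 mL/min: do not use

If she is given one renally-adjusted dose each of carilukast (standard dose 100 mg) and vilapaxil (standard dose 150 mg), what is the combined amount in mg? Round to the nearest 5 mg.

250 mg

CrCl = (140 − 25) × 103 / (72 × 1.6) × 0.85 = 11845.0 / 115.20 × 0.85 ≈ 87.4 mL/min
CrCl ≈ 87 mL/min.
carilukast: ≥ 85 mL/min → 100% of 100 mg = 100 mg.
vilapaxil: ≥ 75 mL/min → 100% of 150 mg = 150 mg.
Total = 100 + 150 = 250 mg.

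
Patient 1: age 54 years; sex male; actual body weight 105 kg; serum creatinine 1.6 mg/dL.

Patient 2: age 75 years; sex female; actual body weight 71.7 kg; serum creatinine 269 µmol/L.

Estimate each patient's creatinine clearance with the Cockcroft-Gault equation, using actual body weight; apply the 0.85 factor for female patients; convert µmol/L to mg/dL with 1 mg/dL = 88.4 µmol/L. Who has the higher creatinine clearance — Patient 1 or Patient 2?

Patient 1

Patient 1: CrCl = (140 − 54) × 105 / (72 × 1.6) = 9030.0 / 115.20 ≈ 78.4 mL/min
Patient 2: SCr = 269 / 88.4 = 3.043 mg/dL
Patient 2: CrCl = (140 − 75) × 71.7 / (72 × 3.043) × 0.85 = 4660.5 / 219.10 × 0.85 ≈ 18.1 mL/min
78.4 vs 18.1 mL/min → Patient 1 is higher.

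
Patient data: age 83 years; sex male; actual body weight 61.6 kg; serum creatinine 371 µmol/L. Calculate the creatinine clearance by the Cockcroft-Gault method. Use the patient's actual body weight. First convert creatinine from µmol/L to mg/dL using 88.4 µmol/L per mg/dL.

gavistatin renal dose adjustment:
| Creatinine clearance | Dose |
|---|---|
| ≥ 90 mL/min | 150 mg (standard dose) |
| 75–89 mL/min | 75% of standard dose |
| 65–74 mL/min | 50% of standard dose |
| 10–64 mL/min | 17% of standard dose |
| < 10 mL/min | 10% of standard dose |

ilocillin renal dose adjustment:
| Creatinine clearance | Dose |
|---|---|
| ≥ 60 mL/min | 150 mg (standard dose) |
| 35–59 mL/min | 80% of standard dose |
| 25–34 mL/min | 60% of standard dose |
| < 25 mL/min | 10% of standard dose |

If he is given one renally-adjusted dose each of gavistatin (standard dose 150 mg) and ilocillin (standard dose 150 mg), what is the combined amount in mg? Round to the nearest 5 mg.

40 mg

SCr = 371 / 88.4 = 4.197 mg/dL
CrCl = (140 − 83) × 61.6 / (72 × 4.197) = 3511.2 / 302.18 ≈ 11.6 mL/min
CrCl ≈ 12 mL/min.
gavistatin: 10–64 mL/min → 17% of 150 mg = 25.5 mg.
ilocillin: < 25 mL/min → 10% of 150 mg = 15 mg.
Total = 25.5 + 15 = 40.5 mg.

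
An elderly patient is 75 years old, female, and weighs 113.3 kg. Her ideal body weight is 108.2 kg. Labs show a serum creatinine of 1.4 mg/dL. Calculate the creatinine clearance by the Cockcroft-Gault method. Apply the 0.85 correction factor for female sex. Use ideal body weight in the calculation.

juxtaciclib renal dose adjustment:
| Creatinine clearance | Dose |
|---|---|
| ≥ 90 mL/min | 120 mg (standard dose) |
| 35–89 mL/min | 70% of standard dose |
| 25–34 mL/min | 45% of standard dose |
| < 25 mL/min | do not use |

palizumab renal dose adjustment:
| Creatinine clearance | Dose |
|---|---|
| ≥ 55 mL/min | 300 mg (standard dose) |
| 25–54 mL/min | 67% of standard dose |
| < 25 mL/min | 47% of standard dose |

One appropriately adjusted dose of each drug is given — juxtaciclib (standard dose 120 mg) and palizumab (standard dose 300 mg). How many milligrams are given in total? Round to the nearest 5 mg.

385 mg

CrCl = (140 − 75) × 108.2 / (72 × 1.4) × 0.85 = 7033.0 / 100.80 × 0.85 ≈ 59.3 mL/min
CrCl ≈ 59 mL/min.
juxtaciclib: 35–89 mL/min → 70% of 120 mg = 84 mg.
palizumab: ≥ 55 mL/min → 100% of 300 mg = 300 mg.
Total = 84 + 300 = 384 mg.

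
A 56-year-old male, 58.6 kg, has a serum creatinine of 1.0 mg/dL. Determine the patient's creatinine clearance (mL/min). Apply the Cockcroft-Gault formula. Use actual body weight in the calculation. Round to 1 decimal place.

68.4 mL/min

CrCl = (140 − 56) × 58.6 / (72 × 1) = 4922.4 / 72.00 ≈ 68.4 mL/min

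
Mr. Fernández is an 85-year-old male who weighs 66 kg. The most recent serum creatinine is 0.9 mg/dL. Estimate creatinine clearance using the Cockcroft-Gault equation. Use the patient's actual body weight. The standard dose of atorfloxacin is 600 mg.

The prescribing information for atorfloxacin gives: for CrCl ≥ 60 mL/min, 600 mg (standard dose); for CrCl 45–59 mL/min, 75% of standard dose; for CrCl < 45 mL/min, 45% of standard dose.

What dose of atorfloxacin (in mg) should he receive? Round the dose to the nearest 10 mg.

CrCl = (140 − 85) × 66 / (72 × 0.9) = 3630.0 / 64.80 ≈ 56.0 mL/min
CrCl ≈ 56 mL/min → bracket 45–59 mL/min.
75% of 600 mg = 450 mg

450 mg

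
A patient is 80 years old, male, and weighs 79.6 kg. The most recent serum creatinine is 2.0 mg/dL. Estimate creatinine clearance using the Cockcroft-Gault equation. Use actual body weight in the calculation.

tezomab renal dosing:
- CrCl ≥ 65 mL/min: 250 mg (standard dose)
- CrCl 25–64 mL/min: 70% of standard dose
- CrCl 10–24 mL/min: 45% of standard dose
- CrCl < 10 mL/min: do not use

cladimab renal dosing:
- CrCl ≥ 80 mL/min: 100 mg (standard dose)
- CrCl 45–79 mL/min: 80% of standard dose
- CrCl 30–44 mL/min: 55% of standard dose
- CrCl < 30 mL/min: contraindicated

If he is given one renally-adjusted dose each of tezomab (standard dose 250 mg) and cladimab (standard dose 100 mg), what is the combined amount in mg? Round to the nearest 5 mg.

230 mg

CrCl = (140 − 80) × 79.6 / (72 × 2) = 4776.0 / 144.00 ≈ 33.2 mL/min
CrCl ≈ 33 mL/min.
tezomab: 25–64 mL/min → 70% of 250 mg = 175 mg.
cladimab: 30–44 mL/min → 55% of 100 mg = 55 mg.
Total = 175 + 55 = 230 mg.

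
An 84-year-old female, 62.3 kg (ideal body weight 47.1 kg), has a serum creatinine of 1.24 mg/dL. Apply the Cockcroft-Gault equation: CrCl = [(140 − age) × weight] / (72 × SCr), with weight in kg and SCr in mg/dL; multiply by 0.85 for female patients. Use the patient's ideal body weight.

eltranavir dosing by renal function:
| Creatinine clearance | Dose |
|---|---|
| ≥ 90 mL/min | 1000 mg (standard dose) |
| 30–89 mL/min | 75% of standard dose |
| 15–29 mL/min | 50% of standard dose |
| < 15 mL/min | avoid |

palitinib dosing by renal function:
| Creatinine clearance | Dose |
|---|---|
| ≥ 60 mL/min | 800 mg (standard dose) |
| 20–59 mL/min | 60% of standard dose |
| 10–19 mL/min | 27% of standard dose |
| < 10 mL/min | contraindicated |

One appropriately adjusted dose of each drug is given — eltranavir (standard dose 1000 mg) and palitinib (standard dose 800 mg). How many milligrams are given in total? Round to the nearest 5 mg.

CrCl = (140 − 84) × 47.1 / (72 × 1.24) × 0.85 = 2637.6 / 89.28 × 0.85 ≈ 25.1 mL/min
CrCl ≈ 25 mL/min.
eltranavir: 15–29 mL/min → 50% of 1000 mg = 500 mg.
palitinib: 20–59 mL/min → 60% of 800 mg = 480 mg.
Total = 500 + 480 = 980 mg.

980 mg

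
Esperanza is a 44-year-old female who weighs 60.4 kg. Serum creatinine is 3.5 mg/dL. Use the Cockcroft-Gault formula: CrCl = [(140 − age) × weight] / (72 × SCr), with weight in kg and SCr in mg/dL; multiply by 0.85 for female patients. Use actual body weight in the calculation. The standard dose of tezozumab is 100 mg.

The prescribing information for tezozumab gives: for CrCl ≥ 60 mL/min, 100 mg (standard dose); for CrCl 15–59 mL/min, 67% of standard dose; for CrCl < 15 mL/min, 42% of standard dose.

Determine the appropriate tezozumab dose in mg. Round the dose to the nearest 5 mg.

65 mg

CrCl = (140 − 44) × 60.4 / (72 × 3.5) × 0.85 = 5798.4 / 252.00 × 0.85 ≈ 19.6 mL/min
CrCl ≈ 20 mL/min → bracket 15–59 mL/min.
67% of 100 mg = 67 mg → 65 mg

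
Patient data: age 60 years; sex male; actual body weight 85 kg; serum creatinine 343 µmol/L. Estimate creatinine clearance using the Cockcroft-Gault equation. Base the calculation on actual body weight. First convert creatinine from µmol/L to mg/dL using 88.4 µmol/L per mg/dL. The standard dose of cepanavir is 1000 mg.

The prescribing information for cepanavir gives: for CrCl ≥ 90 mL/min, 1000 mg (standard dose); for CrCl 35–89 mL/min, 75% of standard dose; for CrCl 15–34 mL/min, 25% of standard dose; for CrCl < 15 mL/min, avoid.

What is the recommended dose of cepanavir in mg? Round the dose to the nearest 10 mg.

250 mg

SCr = 343 / 88.4 = 3.88 mg/dL
CrCl = (140 − 60) × 85 / (72 × 3.88) = 6800.0 / 279.36 ≈ 24.3 mL/min
CrCl ≈ 24 mL/min → bracket 15–34 mL/min.
25% of 1000 mg = 250 mg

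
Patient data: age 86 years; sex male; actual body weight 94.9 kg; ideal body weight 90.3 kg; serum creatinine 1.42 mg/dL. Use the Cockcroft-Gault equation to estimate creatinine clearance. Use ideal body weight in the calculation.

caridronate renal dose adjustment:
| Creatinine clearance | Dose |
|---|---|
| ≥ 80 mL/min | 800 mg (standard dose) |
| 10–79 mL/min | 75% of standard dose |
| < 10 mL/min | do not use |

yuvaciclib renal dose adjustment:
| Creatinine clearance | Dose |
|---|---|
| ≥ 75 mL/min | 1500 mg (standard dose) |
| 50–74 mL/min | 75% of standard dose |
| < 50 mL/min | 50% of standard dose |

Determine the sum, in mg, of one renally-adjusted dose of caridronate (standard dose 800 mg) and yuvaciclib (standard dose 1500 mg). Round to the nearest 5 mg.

CrCl = (140 − 86) × 90.3 / (72 × 1.42) = 4876.2 / 102.24 ≈ 47.7 mL/min
CrCl ≈ 48 mL/min.
caridronate: 10–79 mL/min → 75% of 800 mg = 600 mg.
yuvaciclib: < 50 mL/min → 50% of 1500 mg = 750 mg.
Total = 600 + 750 = 1350 mg.

1350 mg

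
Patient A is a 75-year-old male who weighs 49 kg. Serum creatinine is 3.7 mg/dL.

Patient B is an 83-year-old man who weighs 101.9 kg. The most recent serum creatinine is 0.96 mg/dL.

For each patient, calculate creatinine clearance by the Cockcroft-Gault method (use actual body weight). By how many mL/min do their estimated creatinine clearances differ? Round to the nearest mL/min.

Patient A: CrCl = (140 − 75) × 49 / (72 × 3.7) = 3185.0 / 266.40 ≈ 12.0 mL/min
Patient B: CrCl = (140 − 83) × 101.9 / (72 × 0.96) = 5808.3 / 69.12 ≈ 84.0 mL/min
|12.0 − 84.0| = 72.0 mL/min

72 mL/min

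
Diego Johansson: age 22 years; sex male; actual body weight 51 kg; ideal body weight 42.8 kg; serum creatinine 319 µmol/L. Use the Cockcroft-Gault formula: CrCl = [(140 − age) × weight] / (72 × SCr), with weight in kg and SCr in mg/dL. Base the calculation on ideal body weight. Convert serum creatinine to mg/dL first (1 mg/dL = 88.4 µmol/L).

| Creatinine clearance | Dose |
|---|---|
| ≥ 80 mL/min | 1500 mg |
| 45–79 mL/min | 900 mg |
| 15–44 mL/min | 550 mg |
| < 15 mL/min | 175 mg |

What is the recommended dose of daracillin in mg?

550 mg

SCr = 319 / 88.4 = 3.609 mg/dL
CrCl = (140 − 22) × 42.8 / (72 × 3.609) = 5050.4 / 259.85 ≈ 19.4 mL/min
CrCl ≈ 19 mL/min → bracket 15–44 mL/min.
Dose for this bracket: 550 mg.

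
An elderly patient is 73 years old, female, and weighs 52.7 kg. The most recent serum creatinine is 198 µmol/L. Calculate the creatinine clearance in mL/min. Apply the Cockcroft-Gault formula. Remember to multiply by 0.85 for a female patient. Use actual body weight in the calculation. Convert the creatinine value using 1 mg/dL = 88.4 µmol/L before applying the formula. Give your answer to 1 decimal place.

18.6 mL/min

SCr = 198 / 88.4 = 2.24 mg/dL
CrCl = (140 − 73) × 52.7 / (72 × 2.24) × 0.85 = 3530.9 / 161.28 × 0.85 ≈ 18.6 mL/min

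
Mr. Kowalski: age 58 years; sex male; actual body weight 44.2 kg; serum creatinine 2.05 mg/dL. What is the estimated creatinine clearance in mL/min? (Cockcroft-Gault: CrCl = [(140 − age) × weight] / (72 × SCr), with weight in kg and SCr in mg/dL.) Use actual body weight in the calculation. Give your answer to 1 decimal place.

CrCl = (140 − 58) × 44.2 / (72 × 2.05) = 3624.4 / 147.60 ≈ 24.6 mL/min

24.6 mL/min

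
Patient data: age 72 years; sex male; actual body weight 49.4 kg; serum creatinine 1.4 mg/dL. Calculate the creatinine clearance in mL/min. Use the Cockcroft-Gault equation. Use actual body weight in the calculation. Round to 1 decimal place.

CrCl = (140 − 72) × 49.4 / (72 × 1.4) = 3359.2 / 100.80 ≈ 33.3 mL/min

33.3 mL/min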